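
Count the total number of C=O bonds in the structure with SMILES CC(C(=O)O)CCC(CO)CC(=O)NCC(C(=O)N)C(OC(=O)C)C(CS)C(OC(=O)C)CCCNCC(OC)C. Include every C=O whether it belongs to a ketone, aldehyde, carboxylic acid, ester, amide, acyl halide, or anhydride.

5

CH(COOH): carboxylic acid, 1 C=O (running total 1).
CH2CONHCH2: amide, 1 C=O (running total 2).
CH(CONH2): amide, 1 C=O (running total 3).
CH(OCOCH3): ester, 1 C=O (running total 4).
CH(OCOCH3): ester, 1 C=O (running total 5).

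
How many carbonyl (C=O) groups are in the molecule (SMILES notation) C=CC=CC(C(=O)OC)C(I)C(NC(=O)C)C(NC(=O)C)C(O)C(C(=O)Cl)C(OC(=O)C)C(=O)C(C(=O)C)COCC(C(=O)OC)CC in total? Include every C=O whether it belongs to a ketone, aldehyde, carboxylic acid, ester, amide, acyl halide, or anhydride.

CH(COOCH3): ester, 1 C=O (running total 1).
CH(NHCOCH3): amide, 1 C=O (running total 2).
CH(NHCOCH3): amide, 1 C=O (running total 3).
CH(COCl): acyl halide, 1 C=O (running total 4).
CH(OCOCH3): ester, 1 C=O (running total 5).
CO: ketone, 1 C=O (running total 6).
CH(COCH3): ketone, 1 C=O (running total 7).
CH(COOCH3): ester, 1 C=O (running total 8).

8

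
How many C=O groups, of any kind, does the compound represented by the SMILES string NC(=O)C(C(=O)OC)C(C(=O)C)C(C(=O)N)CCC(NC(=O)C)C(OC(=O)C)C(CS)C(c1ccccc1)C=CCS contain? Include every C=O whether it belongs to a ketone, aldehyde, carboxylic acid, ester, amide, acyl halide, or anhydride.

H2NCO: amide, 1 C=O (running total 1).
CH(COOCH3): ester, 1 C=O (running total 2).
CH(COCH3): ketone, 1 C=O (running total 3).
CH(CONH2): amide, 1 C=O (running total 4).
CH(NHCOCH3): amide, 1 C=O (running total 5).
CH(OCOCH3): ester, 1 C=O (running total 6).

6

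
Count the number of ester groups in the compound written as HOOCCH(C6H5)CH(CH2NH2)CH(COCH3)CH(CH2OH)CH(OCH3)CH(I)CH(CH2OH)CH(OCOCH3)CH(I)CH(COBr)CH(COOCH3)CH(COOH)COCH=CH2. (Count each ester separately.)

–COOH: carbonyl C bonded to –OH and C → carboxylic acid (the –OH is not a separate alcohol).
pendant –C6H5: benzene ring → arene.
pendant –CH2NH2: N on sp³ C, no adjacent C=O → amine.
pendant –COCH3: carbonyl C bonded to two carbons → ketone.
pendant –CH2OH on an sp³ backbone C → alcohol.
pendant –OCH3: C–O–C with sp³ C, no adjacent C=O → ether.
halogen on an sp³ carbon → alkyl halide.
pendant –CH2OH on an sp³ backbone C → alcohol.
pendant –OC(=O)CH3: an acyloxy group → ester.
halogen on an sp³ carbon → alkyl halide.
pendant –C(=O)X: carbonyl C bonded to C and halogen → acyl halide.
pendant –COOCH3: carbonyl C bonded to C and –OCH3 → ester.
pendant –COOH: carbonyl C bonded to C and –OH → carboxylic acid.
–C(=O)– with carbon on both sides → ketone.
C=C double bond → alkene.
Ester appears at: CH(OCOCH3), CH(COOCH3) → 2.

2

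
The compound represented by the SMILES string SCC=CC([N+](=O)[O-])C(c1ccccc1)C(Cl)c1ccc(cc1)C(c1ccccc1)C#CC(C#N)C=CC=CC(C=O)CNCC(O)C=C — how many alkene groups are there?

4

–SH on an sp³ carbon → thiol.
C=C double bond → alkene.
–NO2 on an sp³ carbon → nitro (the N=O is not a carbonyl).
pendant –C6H5: benzene ring → arene.
halogen on an sp³ carbon → alkyl halide.
para-disubstituted benzene ring → arene.
pendant –C6H5: benzene ring → arene.
C≡C triple bond → alkyne.
pendant –C≡N: nitrile.
C=C double bond → alkene.
C=C double bond → alkene.
pendant –CHO: carbonyl C bonded to C and H → aldehyde.
C–N–C with sp³ carbons and no adjacent C=O → amine (secondary).
–OH on an sp³ carbon → alcohol (secondary).
C=C double bond → alkene.
Alkene appears at: CH=CH, CH=CH, CH=CH, CH=CH2 → 4.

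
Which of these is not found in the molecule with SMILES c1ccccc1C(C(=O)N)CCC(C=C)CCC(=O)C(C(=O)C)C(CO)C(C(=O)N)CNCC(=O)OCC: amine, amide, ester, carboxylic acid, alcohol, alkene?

carboxylic acid

amine: present (CH2NHCH2 — C–N–C with sp³ carbons and no adjacent C=O → amine (secondary)).
ester: present (COOCH2CH3 — –C(=O)OCH2CH3: carbonyl C bonded to C and to –OEt → ester).
amide: present (CH(CONH2) — pendant –CONH2: carbonyl C bonded to C and N → amide).
alkene: present (CH(CH=CH2) — pendant –CH=CH2: C=C double bond → alkene).
alcohol: present (CH(CH2OH) — pendant –CH2OH on an sp³ backbone C → alcohol).
carboxylic acid: absent. In COOCH2CH3, the acyl oxygen is bonded to carbon (–O–C), not to H, so this is an ester. In CH(CONH2), the carbonyl is bonded to nitrogen, not to –OH; that is an amide.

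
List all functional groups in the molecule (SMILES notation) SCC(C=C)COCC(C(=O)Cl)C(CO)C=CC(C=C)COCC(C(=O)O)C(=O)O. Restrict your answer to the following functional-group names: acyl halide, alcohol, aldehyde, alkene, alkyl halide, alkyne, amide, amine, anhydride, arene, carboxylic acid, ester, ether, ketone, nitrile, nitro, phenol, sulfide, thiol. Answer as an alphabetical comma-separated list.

acyl halide, alcohol, alkene, carboxylic acid, ether, thiol

Reading the structure from left to right:
  HSCH2: –SH on an sp³ carbon → thiol.
  CH(CH=CH2): pendant –CH=CH2: C=C double bond → alkene.
  CH2OCH2: C–O–C with sp³ carbons on both sides and no adjacent C=O → ether.
  CH(COCl): pendant –C(=O)X: carbonyl C bonded to C and halogen → acyl halide.
  CH(CH2OH): pendant –CH2OH on an sp³ backbone C → alcohol.
  CH=CH: C=C double bond → alkene.
  CH(CH=CH2): pendant –CH=CH2: C=C double bond → alkene.
  CH2OCH2: C–O–C with sp³ carbons on both sides and no adjacent C=O → ether.
  CH(COOH): pendant –COOH: carbonyl C bonded to C and –OH → carboxylic acid.
  COOH: –COOH: carbonyl C bonded to –OH and C → carboxylic acid (the –OH is not a separate alcohol).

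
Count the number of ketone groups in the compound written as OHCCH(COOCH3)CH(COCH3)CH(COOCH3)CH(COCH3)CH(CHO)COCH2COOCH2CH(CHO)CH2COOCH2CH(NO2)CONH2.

Working along the chain:
  OHC: terminal –CHO: carbonyl C bonded to H and C → aldehyde.
  CH(COOCH3): pendant –COOCH3: carbonyl C bonded to C and –OCH3 → ester.
  CH(COCH3): pendant –COCH3: carbonyl C bonded to two carbons → ketone.
  CH(COOCH3): pendant –COOCH3: carbonyl C bonded to C and –OCH3 → ester.
  CH(COCH3): pendant –COCH3: carbonyl C bonded to two carbons → ketone.
  CH(CHO): pendant –CHO: carbonyl C bonded to C and H → aldehyde.
  CO: –C(=O)– with carbon on both sides → ketone.
  CH2COOCH2: –C(=O)–O–C with C on the carbonyl side → ester.
  CH(CHO): pendant –CHO: carbonyl C bonded to C and H → aldehyde.
  CH2COOCH2: –C(=O)–O–C with C on the carbonyl side → ester.
  CH(NO2): –NO2 on an sp³ carbon → nitro (the N=O is not a carbonyl).
  CONH2: –C(=O)NH2: carbonyl C bonded to C and to N → amide (the N is not a separate amine).
Ketone appears at: CH(COCH3), CH(COCH3), CO → 3.

3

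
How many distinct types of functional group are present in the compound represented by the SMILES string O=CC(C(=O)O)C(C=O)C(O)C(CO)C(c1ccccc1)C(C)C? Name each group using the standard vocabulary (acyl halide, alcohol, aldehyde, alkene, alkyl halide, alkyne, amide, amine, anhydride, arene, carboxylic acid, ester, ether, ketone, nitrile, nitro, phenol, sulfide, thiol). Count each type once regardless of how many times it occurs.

4

Reading the structure from left to right:
  OHC: terminal –CHO: carbonyl C bonded to H and C → aldehyde.
  CH(COOH): pendant –COOH: carbonyl C bonded to C and –OH → carboxylic acid.
  CH(CHO): pendant –CHO: carbonyl C bonded to C and H → aldehyde.
  CH(OH): –OH on an sp³ carbon → alcohol (secondary).
  CH(CH2OH): pendant –CH2OH on an sp³ backbone C → alcohol.
  CH(C6H5): pendant –C6H5: benzene ring → arene.
Distinct types present: alcohol, aldehyde, arene, carboxylic acid.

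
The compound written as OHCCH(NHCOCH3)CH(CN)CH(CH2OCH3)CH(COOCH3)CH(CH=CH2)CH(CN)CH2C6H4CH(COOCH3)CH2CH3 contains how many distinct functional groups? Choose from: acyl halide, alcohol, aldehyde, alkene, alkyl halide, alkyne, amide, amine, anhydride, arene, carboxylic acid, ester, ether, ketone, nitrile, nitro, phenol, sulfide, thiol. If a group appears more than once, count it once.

Taking each segment in turn:
  OHC: terminal –CHO: carbonyl C bonded to H and C → aldehyde.
  CH(NHCOCH3): pendant –NHC(=O)CH3: N bonded to a carbonyl → amide (not amine).
  CH(CN): pendant –C≡N: nitrile.
  CH(CH2OCH3): pendant –CH2OCH3: C–O–C linkage → ether.
  CH(COOCH3): pendant –COOCH3: carbonyl C bonded to C and –OCH3 → ester.
  CH(CH=CH2): pendant –CH=CH2: C=C double bond → alkene.
  CH(CN): pendant –C≡N: nitrile.
  C6H4: para-disubstituted benzene ring → arene.
  CH(COOCH3): pendant –COOCH3: carbonyl C bonded to C and –OCH3 → ester.
Distinct types present: aldehyde, alkene, amide, arene, ester, ether, nitrile.

7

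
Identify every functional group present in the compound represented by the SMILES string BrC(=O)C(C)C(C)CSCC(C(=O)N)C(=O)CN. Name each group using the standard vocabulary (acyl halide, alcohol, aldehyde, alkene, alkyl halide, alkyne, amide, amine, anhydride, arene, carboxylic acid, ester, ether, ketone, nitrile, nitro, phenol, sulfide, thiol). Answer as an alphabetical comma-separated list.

acyl halide, amide, amine, ketone, sulfide

Taking each segment in turn:
  BrCO: –C(=O)Br: carbonyl C bonded to C and to a halogen → acyl halide (not alkyl halide).
  CH2SCH2: C–S–C linkage → sulfide (thioether).
  CH(CONH2): pendant –CONH2: carbonyl C bonded to C and N → amide.
  CO: –C(=O)– with carbon on both sides → ketone.
  CH2NH2: –NH2 on an sp³ carbon with no adjacent C=O → amine.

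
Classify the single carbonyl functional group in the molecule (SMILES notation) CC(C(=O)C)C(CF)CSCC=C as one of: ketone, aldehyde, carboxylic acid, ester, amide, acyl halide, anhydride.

ketone

The carbonyl is in the CH(COCH3) segment: pendant –COCH3: carbonyl C bonded to two carbons → ketone.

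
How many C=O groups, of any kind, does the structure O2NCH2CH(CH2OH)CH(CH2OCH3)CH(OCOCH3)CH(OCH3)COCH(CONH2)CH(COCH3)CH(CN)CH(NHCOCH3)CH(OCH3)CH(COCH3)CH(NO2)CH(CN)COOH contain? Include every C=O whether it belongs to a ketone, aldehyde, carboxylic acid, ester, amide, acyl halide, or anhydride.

CH(OCOCH3): ester, 1 C=O (running total 1).
CO: ketone, 1 C=O (running total 2).
CH(CONH2): amide, 1 C=O (running total 3).
CH(COCH3): ketone, 1 C=O (running total 4).
CH(NHCOCH3): amide, 1 C=O (running total 5).
CH(COCH3): ketone, 1 C=O (running total 6).
COOH: carboxylic acid, 1 C=O (running total 7).

7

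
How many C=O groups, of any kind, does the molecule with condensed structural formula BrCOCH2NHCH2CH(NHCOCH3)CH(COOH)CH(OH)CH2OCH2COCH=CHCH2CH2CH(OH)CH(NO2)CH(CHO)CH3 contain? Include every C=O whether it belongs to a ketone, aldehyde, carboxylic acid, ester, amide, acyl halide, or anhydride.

BrCO: acyl halide, 1 C=O (running total 1).
CH(NHCOCH3): amide, 1 C=O (running total 2).
CH(COOH): carboxylic acid, 1 C=O (running total 3).
CO: ketone, 1 C=O (running total 4).
CH(CHO): aldehyde, 1 C=O (running total 5).

5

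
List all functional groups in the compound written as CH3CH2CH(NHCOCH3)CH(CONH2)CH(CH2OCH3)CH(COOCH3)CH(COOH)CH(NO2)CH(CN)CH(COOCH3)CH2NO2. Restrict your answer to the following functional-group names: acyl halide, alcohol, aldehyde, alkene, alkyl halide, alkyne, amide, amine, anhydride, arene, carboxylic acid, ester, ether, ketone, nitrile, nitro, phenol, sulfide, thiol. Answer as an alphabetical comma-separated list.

amide, carboxylic acid, ester, ether, nitrile, nitro

Reading the structure from left to right:
  CH(NHCOCH3): pendant –NHC(=O)CH3: N bonded to a carbonyl → amide (not amine).
  CH(CONH2): pendant –CONH2: carbonyl C bonded to C and N → amide.
  CH(CH2OCH3): pendant –CH2OCH3: C–O–C linkage → ether.
  CH(COOCH3): pendant –COOCH3: carbonyl C bonded to C and –OCH3 → ester.
  CH(COOH): pendant –COOH: carbonyl C bonded to C and –OH → carboxylic acid.
  CH(NO2): –NO2 on an sp³ carbon → nitro (the N=O is not a carbonyl).
  CH(CN): pendant –C≡N: nitrile.
  CH(COOCH3): pendant –COOCH3: carbonyl C bonded to C and –OCH3 → ester.
  CH2NO2: –NO2 on carbon → nitro group.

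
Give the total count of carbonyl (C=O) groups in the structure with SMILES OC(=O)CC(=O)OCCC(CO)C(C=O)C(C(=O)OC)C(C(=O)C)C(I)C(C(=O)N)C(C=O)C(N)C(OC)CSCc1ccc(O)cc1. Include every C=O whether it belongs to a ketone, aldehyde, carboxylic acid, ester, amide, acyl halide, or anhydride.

HOOC: carboxylic acid, 1 C=O (running total 1).
CH2COOCH2: ester, 1 C=O (running total 2).
CH(CHO): aldehyde, 1 C=O (running total 3).
CH(COOCH3): ester, 1 C=O (running total 4).
CH(COCH3): ketone, 1 C=O (running total 5).
CH(CONH2): amide, 1 C=O (running total 6).
CH(CHO): aldehyde, 1 C=O (running total 7).

7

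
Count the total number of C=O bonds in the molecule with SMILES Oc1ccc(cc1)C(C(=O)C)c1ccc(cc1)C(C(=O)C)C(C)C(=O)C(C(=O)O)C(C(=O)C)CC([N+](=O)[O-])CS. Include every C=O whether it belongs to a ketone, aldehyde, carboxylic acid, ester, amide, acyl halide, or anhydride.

CH(COCH3): ketone, 1 C=O (running total 1).
CH(COCH3): ketone, 1 C=O (running total 2).
CO: ketone, 1 C=O (running total 3).
CH(COOH): carboxylic acid, 1 C=O (running total 4).
CH(COCH3): ketone, 1 C=O (running total 5).

5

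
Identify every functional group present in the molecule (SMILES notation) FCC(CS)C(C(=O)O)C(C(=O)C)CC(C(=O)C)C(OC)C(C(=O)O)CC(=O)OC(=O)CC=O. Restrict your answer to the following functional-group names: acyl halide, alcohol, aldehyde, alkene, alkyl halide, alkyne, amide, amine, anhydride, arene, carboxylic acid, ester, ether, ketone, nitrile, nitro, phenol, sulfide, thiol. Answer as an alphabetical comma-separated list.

halogen on an sp³ carbon → alkyl halide.
pendant –CH2SH → thiol.
pendant –COOH: carbonyl C bonded to C and –OH → carboxylic acid.
pendant –COCH3: carbonyl C bonded to two carbons → ketone.
pendant –COCH3: carbonyl C bonded to two carbons → ketone.
pendant –OCH3: C–O–C with sp³ C, no adjacent C=O → ether.
pendant –COOH: carbonyl C bonded to C and –OH → carboxylic acid.
two acyl groups sharing one oxygen, –C(=O)–O–C(=O)– → anhydride.
terminal –CHO: carbonyl C bonded to H and C → aldehyde.

aldehyde, alkyl halide, anhydride, carboxylic acid, ether, ketone, thiol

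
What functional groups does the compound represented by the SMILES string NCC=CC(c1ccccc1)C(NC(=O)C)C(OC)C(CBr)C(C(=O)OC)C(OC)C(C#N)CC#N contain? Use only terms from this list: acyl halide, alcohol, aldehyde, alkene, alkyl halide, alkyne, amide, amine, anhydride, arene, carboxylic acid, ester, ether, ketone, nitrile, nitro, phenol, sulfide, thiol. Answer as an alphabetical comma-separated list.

Taking each segment in turn:
  H2NCH2: –NH2 on an sp³ carbon with no adjacent C=O → amine.
  CH=CH: C=C double bond → alkene.
  CH(C6H5): pendant –C6H5: benzene ring → arene.
  CH(NHCOCH3): pendant –NHC(=O)CH3: N bonded to a carbonyl → amide (not amine).
  CH(OCH3): pendant –OCH3: C–O–C with sp³ C, no adjacent C=O → ether.
  CH(CH2Br): pendant –CH2X: halogen on sp³ carbon → alkyl halide.
  CH(COOCH3): pendant –COOCH3: carbonyl C bonded to C and –OCH3 → ester.
  CH(OCH3): pendant –OCH3: C–O–C with sp³ C, no adjacent C=O → ether.
  CH(CN): pendant –C≡N: nitrile.
  CN: –C≡N: carbon triple-bonded to nitrogen → nitrile.

alkene, alkyl halide, amide, amine, arene, ester, ether, nitrile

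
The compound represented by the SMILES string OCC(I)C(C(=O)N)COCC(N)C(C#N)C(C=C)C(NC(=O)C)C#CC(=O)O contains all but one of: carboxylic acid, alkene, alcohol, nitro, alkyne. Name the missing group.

alcohol: present (HOCH2 — HO– on an sp³ carbon → alcohol).
alkene: present (CH(CH=CH2) — pendant –CH=CH2: C=C double bond → alkene).
alkyne: present (C≡C — C≡C triple bond → alkyne).
carboxylic acid: present (COOH — –COOH: carbonyl C bonded to –OH and C → carboxylic acid (the –OH is not a separate alcohol)).
nitro: no segment matches this pattern.

nitro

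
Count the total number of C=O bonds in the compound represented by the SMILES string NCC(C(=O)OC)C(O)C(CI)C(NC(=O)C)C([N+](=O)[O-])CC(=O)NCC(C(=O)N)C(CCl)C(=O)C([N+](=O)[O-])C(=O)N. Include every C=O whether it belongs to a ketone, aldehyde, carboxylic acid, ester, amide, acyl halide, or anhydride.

CH(COOCH3): ester, 1 C=O (running total 1).
CH(NHCOCH3): amide, 1 C=O (running total 2).
CH2CONHCH2: amide, 1 C=O (running total 3).
CH(CONH2): amide, 1 C=O (running total 4).
CO: ketone, 1 C=O (running total 5).
CONH2: amide, 1 C=O (running total 6).

6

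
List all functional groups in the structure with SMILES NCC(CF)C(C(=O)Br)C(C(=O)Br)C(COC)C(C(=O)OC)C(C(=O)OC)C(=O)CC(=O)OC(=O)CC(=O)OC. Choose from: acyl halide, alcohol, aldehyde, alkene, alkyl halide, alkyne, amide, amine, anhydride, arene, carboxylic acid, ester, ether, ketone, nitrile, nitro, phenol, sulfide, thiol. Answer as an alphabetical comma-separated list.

Working along the chain:
  H2NCH2: –NH2 on an sp³ carbon with no adjacent C=O → amine.
  CH(CH2F): pendant –CH2X: halogen on sp³ carbon → alkyl halide.
  CH(COBr): pendant –C(=O)X: carbonyl C bonded to C and halogen → acyl halide.
  CH(COBr): pendant –C(=O)X: carbonyl C bonded to C and halogen → acyl halide.
  CH(CH2OCH3): pendant –CH2OCH3: C–O–C linkage → ether.
  CH(COOCH3): pendant –COOCH3: carbonyl C bonded to C and –OCH3 → ester.
  CH(COOCH3): pendant –COOCH3: carbonyl C bonded to C and –OCH3 → ester.
  CO: –C(=O)– with carbon on both sides → ketone.
  CH2CO-O-COCH2: two acyl groups sharing one oxygen, –C(=O)–O–C(=O)– → anhydride.
  COOCH3: –C(=O)OCH3: carbonyl C bonded to C and to –OCH3 → ester (not ketone + ether).

acyl halide, alkyl halide, amine, anhydride, ester, ether, ketone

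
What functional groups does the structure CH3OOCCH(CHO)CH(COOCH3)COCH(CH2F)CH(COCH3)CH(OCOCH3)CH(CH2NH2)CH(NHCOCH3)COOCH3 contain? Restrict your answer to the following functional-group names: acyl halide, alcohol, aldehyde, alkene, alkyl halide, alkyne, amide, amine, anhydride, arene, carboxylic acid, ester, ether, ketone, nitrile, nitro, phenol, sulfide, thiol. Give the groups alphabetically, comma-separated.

aldehyde, alkyl halide, amide, amine, ester, ketone

CH3O–C(=O)–: carbonyl C bonded to C and to –OCH3 → ester (not ketone + ether).
pendant –CHO: carbonyl C bonded to C and H → aldehyde.
pendant –COOCH3: carbonyl C bonded to C and –OCH3 → ester.
–C(=O)– with carbon on both sides → ketone.
pendant –CH2X: halogen on sp³ carbon → alkyl halide.
pendant –COCH3: carbonyl C bonded to two carbons → ketone.
pendant –OC(=O)CH3: an acyloxy group → ester.
pendant –CH2NH2: N on sp³ C, no adjacent C=O → amine.
pendant –NHC(=O)CH3: N bonded to a carbonyl → amide (not amine).
–C(=O)OCH3: carbonyl C bonded to C and to –OCH3 → ester (not ketone + ether).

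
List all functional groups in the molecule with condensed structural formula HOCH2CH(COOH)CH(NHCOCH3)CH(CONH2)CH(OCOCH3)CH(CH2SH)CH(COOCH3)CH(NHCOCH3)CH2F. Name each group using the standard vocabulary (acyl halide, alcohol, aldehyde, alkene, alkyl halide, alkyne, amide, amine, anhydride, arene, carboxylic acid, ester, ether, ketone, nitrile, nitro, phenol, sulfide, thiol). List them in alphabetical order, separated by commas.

alcohol, alkyl halide, amide, carboxylic acid, ester, thiol

Working along the chain:
  HOCH2: HO– on an sp³ carbon → alcohol.
  CH(COOH): pendant –COOH: carbonyl C bonded to C and –OH → carboxylic acid.
  CH(NHCOCH3): pendant –NHC(=O)CH3: N bonded to a carbonyl → amide (not amine).
  CH(CONH2): pendant –CONH2: carbonyl C bonded to C and N → amide.
  CH(OCOCH3): pendant –OC(=O)CH3: an acyloxy group → ester.
  CH(CH2SH): pendant –CH2SH → thiol.
  CH(COOCH3): pendant –COOCH3: carbonyl C bonded to C and –OCH3 → ester.
  CH(NHCOCH3): pendant –NHC(=O)CH3: N bonded to a carbonyl → amide (not amine).
  CH2F: halogen on an sp³ carbon → alkyl halide.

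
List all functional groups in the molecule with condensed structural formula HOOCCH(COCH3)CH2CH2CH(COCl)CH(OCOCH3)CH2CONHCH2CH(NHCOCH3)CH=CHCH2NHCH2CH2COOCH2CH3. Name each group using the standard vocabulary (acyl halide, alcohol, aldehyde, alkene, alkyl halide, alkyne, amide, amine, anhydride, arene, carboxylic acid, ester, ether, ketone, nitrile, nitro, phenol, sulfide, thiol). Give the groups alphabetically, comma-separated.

Working along the chain:
  HOOC: –COOH: carbonyl C bonded to –OH and C → carboxylic acid (the –OH is not a separate alcohol).
  CH(COCH3): pendant –COCH3: carbonyl C bonded to two carbons → ketone.
  CH(COCl): pendant –C(=O)X: carbonyl C bonded to C and halogen → acyl halide.
  CH(OCOCH3): pendant –OC(=O)CH3: an acyloxy group → ester.
  CH2CONHCH2: –C(=O)–N– linkage → amide (the N is not an amine).
  CH(NHCOCH3): pendant –NHC(=O)CH3: N bonded to a carbonyl → amide (not amine).
  CH=CH: C=C double bond → alkene.
  CH2NHCH2: C–N–C with sp³ carbons and no adjacent C=O → amine (secondary).
  COOCH2CH3: –C(=O)OCH2CH3: carbonyl C bonded to C and to –OEt → ester.

acyl halide, alkene, amide, amine, carboxylic acid, ester, ketone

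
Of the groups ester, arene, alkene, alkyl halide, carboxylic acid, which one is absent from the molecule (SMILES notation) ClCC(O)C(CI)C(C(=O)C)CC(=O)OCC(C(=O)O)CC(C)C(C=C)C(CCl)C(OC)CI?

carboxylic acid: present (CH(COOH) — pendant –COOH: carbonyl C bonded to C and –OH → carboxylic acid).
alkyl halide: present (ClCH2 — halogen on an sp³ carbon → alkyl halide).
alkene: present (CH(CH=CH2) — pendant –CH=CH2: C=C double bond → alkene).
ester: present (CH2COOCH2 — –C(=O)–O–C with C on the carbonyl side → ester).
arene: no segment matches this pattern.

arene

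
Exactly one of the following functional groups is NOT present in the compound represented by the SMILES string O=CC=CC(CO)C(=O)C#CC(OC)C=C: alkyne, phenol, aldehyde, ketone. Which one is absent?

ketone: present (CO — –C(=O)– with carbon on both sides → ketone).
aldehyde: present (OHC — terminal –CHO: carbonyl C bonded to H and C → aldehyde).
alkyne: present (C≡C — C≡C triple bond → alkyne).
phenol: absent. In CH(CH2OH), the –OH is on an sp³ carbon, not on an aromatic ring, so it is an alcohol.

phenol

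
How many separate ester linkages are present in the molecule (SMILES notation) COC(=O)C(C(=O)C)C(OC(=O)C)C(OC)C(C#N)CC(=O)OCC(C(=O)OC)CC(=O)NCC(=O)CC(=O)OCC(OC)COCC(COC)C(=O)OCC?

6

CH3O–C(=O)–: carbonyl C bonded to C and to –OCH3 → ester (not ketone + ether).
pendant –COCH3: carbonyl C bonded to two carbons → ketone.
pendant –OC(=O)CH3: an acyloxy group → ester.
pendant –OCH3: C–O–C with sp³ C, no adjacent C=O → ether.
pendant –C≡N: nitrile.
–C(=O)–O–C with C on the carbonyl side → ester.
pendant –COOCH3: carbonyl C bonded to C and –OCH3 → ester.
–C(=O)–N– linkage → amide (the N is not an amine).
–C(=O)– with carbon on both sides → ketone.
–C(=O)–O–C with C on the carbonyl side → ester.
pendant –OCH3: C–O–C with sp³ C, no adjacent C=O → ether.
C–O–C with sp³ carbons on both sides and no adjacent C=O → ether.
pendant –CH2OCH3: C–O–C linkage → ether.
–C(=O)OCH2CH3: carbonyl C bonded to C and to –OEt → ester.
Ester appears at: CH3OOC, CH(OCOCH3), CH2COOCH2, CH(COOCH3), CH2COOCH2, COOCH2CH3 → 6.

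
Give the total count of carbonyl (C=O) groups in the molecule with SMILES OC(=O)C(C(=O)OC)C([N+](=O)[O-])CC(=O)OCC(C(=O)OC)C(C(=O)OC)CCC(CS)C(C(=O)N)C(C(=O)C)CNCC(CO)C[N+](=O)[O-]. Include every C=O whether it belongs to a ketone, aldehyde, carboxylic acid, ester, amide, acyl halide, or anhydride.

HOOC: carboxylic acid, 1 C=O (running total 1).
CH(COOCH3): ester, 1 C=O (running total 2).
CH2COOCH2: ester, 1 C=O (running total 3).
CH(COOCH3): ester, 1 C=O (running total 4).
CH(COOCH3): ester, 1 C=O (running total 5).
CH(CONH2): amide, 1 C=O (running total 6).
CH(COCH3): ketone, 1 C=O (running total 7).

7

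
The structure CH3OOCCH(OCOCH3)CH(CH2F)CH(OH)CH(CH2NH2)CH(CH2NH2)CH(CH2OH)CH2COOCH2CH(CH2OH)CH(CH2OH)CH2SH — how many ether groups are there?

0

Working along the chain:
  CH3OOC: CH3O–C(=O)–: carbonyl C bonded to C and to –OCH3 → ester (not ketone + ether).
  CH(OCOCH3): pendant –OC(=O)CH3: an acyloxy group → ester.
  CH(CH2F): pendant –CH2X: halogen on sp³ carbon → alkyl halide.
  CH(OH): –OH on an sp³ carbon → alcohol (secondary).
  CH(CH2NH2): pendant –CH2NH2: N on sp³ C, no adjacent C=O → amine.
  CH(CH2NH2): pendant –CH2NH2: N on sp³ C, no adjacent C=O → amine.
  CH(CH2OH): pendant –CH2OH on an sp³ backbone C → alcohol.
  CH2COOCH2: –C(=O)–O–C with C on the carbonyl side → ester.
  CH(CH2OH): pendant –CH2OH on an sp³ backbone C → alcohol.
  CH(CH2OH): pendant –CH2OH on an sp³ backbone C → alcohol.
  CH2SH: –SH on an sp³ carbon → thiol.
No segment is a ether: CH3OOC is ester, not ether; CH(OCOCH3) is ester, not ether; CH(OH) is alcohol, not ether. → 0.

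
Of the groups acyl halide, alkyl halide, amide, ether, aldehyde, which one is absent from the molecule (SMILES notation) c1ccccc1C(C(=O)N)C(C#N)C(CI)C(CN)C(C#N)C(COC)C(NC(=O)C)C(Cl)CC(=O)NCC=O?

acyl halide

amide: present (CH(CONH2) — pendant –CONH2: carbonyl C bonded to C and N → amide).
aldehyde: present (CHO — terminal –CHO: carbonyl C bonded to H and C → aldehyde).
ether: present (CH(CH2OCH3) — pendant –CH2OCH3: C–O–C linkage → ether).
alkyl halide: present (CH(CH2I) — pendant –CH2X: halogen on sp³ carbon → alkyl halide).
acyl halide: no segment matches this pattern.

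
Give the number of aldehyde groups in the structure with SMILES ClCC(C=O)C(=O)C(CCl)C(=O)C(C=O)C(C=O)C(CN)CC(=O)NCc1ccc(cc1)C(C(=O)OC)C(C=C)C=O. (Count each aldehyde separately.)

halogen on an sp³ carbon → alkyl halide.
pendant –CHO: carbonyl C bonded to C and H → aldehyde.
–C(=O)– with carbon on both sides → ketone.
pendant –CH2X: halogen on sp³ carbon → alkyl halide.
–C(=O)– with carbon on both sides → ketone.
pendant –CHO: carbonyl C bonded to C and H → aldehyde.
pendant –CHO: carbonyl C bonded to C and H → aldehyde.
pendant –CH2NH2: N on sp³ C, no adjacent C=O → amine.
–C(=O)–N– linkage → amide (the N is not an amine).
para-disubstituted benzene ring → arene.
pendant –COOCH3: carbonyl C bonded to C and –OCH3 → ester.
pendant –CH=CH2: C=C double bond → alkene.
terminal –CHO: carbonyl C bonded to H and C → aldehyde.
Aldehyde appears at: CH(CHO), CH(CHO), CH(CHO), CHO → 4.

4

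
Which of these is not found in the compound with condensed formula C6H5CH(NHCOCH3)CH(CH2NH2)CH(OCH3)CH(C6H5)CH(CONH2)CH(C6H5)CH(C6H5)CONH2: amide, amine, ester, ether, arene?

amine: present (CH(CH2NH2) — pendant –CH2NH2: N on sp³ C, no adjacent C=O → amine).
arene: present (C6H5 — C6H5– phenyl ring → arene).
ether: present (CH(OCH3) — pendant –OCH3: C–O–C with sp³ C, no adjacent C=O → ether).
amide: present (CH(NHCOCH3) — pendant –NHC(=O)CH3: N bonded to a carbonyl → amide (not amine)).
ester: no segment matches this pattern.

ester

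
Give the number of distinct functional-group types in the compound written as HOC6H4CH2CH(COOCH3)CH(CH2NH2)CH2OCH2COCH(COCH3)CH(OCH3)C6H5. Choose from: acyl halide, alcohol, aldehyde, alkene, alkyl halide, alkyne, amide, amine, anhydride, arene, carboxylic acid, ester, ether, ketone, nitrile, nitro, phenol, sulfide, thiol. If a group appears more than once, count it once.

–OH attached directly to an aromatic ring → phenol (not alcohol); the ring itself is an arene.
pendant –COOCH3: carbonyl C bonded to C and –OCH3 → ester.
pendant –CH2NH2: N on sp³ C, no adjacent C=O → amine.
C–O–C with sp³ carbons on both sides and no adjacent C=O → ether.
–C(=O)– with carbon on both sides → ketone.
pendant –COCH3: carbonyl C bonded to two carbons → ketone.
pendant –OCH3: C–O–C with sp³ C, no adjacent C=O → ether.
–C6H5 phenyl ring → arene.
Distinct types present: amine, arene, ester, ether, ketone, phenol.

6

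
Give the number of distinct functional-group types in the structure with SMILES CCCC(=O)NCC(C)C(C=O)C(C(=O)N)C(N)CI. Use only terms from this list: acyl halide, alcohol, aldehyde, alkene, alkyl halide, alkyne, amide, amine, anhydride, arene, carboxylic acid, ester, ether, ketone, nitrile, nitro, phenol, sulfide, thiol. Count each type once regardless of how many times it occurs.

4

Taking each segment in turn:
  CH2CONHCH2: –C(=O)–N– linkage → amide (the N is not an amine).
  CH(CHO): pendant –CHO: carbonyl C bonded to C and H → aldehyde.
  CH(CONH2): pendant –CONH2: carbonyl C bonded to C and N → amide.
  CH(NH2): –NH2 on an sp³ carbon with no adjacent C=O → amine.
  CH2I: halogen on an sp³ carbon → alkyl halide.
Distinct types present: aldehyde, alkyl halide, amide, amine.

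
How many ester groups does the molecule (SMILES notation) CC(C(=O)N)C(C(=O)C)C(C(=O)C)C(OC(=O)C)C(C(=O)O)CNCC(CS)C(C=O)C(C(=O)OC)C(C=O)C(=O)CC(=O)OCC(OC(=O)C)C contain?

4

Working along the chain:
  CH(CONH2): pendant –CONH2: carbonyl C bonded to C and N → amide.
  CH(COCH3): pendant –COCH3: carbonyl C bonded to two carbons → ketone.
  CH(COCH3): pendant –COCH3: carbonyl C bonded to two carbons → ketone.
  CH(OCOCH3): pendant –OC(=O)CH3: an acyloxy group → ester.
  CH(COOH): pendant –COOH: carbonyl C bonded to C and –OH → carboxylic acid.
  CH2NHCH2: C–N–C with sp³ carbons and no adjacent C=O → amine (secondary).
  CH(CH2SH): pendant –CH2SH → thiol.
  CH(CHO): pendant –CHO: carbonyl C bonded to C and H → aldehyde.
  CH(COOCH3): pendant –COOCH3: carbonyl C bonded to C and –OCH3 → ester.
  CH(CHO): pendant –CHO: carbonyl C bonded to C and H → aldehyde.
  CO: –C(=O)– with carbon on both sides → ketone.
  CH2COOCH2: –C(=O)–O–C with C on the carbonyl side → ester.
  CH(OCOCH3): pendant –OC(=O)CH3: an acyloxy group → ester.
Ester appears at: CH(OCOCH3), CH(COOCH3), CH2COOCH2, CH(OCOCH3) → 4.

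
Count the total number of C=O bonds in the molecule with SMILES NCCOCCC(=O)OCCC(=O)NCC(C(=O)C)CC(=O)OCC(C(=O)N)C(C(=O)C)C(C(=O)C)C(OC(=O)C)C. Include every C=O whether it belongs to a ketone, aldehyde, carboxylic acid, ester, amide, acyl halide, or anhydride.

8

CH2COOCH2: ester, 1 C=O (running total 1).
CH2CONHCH2: amide, 1 C=O (running total 2).
CH(COCH3): ketone, 1 C=O (running total 3).
CH2COOCH2: ester, 1 C=O (running total 4).
CH(CONH2): amide, 1 C=O (running total 5).
CH(COCH3): ketone, 1 C=O (running total 6).
CH(COCH3): ketone, 1 C=O (running total 7).
CH(OCOCH3): ester, 1 C=O (running total 8).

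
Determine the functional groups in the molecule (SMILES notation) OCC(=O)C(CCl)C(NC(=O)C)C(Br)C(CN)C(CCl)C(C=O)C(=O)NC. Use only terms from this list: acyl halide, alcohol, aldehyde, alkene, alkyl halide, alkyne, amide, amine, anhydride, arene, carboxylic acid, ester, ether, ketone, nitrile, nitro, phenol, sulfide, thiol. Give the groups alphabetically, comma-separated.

alcohol, aldehyde, alkyl halide, amide, amine, ketone

HO– on an sp³ carbon → alcohol.
–C(=O)– with carbon on both sides → ketone.
pendant –CH2X: halogen on sp³ carbon → alkyl halide.
pendant –NHC(=O)CH3: N bonded to a carbonyl → amide (not amine).
halogen on an sp³ carbon → alkyl halide.
pendant –CH2NH2: N on sp³ C, no adjacent C=O → amine.
pendant –CH2X: halogen on sp³ carbon → alkyl halide.
pendant –CHO: carbonyl C bonded to C and H → aldehyde.
–C(=O)NHCH3: carbonyl C bonded to C and to N → amide (the N is not an amine).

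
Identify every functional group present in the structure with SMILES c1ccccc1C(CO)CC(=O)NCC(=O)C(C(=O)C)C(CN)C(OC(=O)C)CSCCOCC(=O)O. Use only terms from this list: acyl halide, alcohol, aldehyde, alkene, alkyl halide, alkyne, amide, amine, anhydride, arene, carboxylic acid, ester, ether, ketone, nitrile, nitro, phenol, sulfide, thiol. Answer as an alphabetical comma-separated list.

alcohol, amide, amine, arene, carboxylic acid, ester, ether, ketone, sulfide

Reading the structure from left to right:
  C6H5: C6H5– phenyl ring → arene.
  CH(CH2OH): pendant –CH2OH on an sp³ backbone C → alcohol.
  CH2CONHCH2: –C(=O)–N– linkage → amide (the N is not an amine).
  CO: –C(=O)– with carbon on both sides → ketone.
  CH(COCH3): pendant –COCH3: carbonyl C bonded to two carbons → ketone.
  CH(CH2NH2): pendant –CH2NH2: N on sp³ C, no adjacent C=O → amine.
  CH(OCOCH3): pendant –OC(=O)CH3: an acyloxy group → ester.
  CH2SCH2: C–S–C linkage → sulfide (thioether).
  CH2OCH2: C–O–C with sp³ carbons on both sides and no adjacent C=O → ether.
  COOH: –COOH: carbonyl C bonded to –OH and C → carboxylic acid (the –OH is not a separate alcohol).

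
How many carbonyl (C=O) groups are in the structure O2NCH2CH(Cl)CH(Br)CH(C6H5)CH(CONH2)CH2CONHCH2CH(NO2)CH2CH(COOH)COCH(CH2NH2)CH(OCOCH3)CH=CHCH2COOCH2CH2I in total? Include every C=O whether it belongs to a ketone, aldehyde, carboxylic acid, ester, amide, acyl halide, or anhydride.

6

CH(CONH2): amide, 1 C=O (running total 1).
CH2CONHCH2: amide, 1 C=O (running total 2).
CH(COOH): carboxylic acid, 1 C=O (running total 3).
CO: ketone, 1 C=O (running total 4).
CH(OCOCH3): ester, 1 C=O (running total 5).
CH2COOCH2: ester, 1 C=O (running total 6).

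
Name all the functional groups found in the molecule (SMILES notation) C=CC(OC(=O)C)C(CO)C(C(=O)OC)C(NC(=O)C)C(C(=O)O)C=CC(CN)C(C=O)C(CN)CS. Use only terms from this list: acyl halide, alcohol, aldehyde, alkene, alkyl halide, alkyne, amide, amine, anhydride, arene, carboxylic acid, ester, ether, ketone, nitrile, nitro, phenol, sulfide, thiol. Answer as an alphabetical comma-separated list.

C=C double bond → alkene.
pendant –OC(=O)CH3: an acyloxy group → ester.
pendant –CH2OH on an sp³ backbone C → alcohol.
pendant –COOCH3: carbonyl C bonded to C and –OCH3 → ester.
pendant –NHC(=O)CH3: N bonded to a carbonyl → amide (not amine).
pendant –COOH: carbonyl C bonded to C and –OH → carboxylic acid.
C=C double bond → alkene.
pendant –CH2NH2: N on sp³ C, no adjacent C=O → amine.
pendant –CHO: carbonyl C bonded to C and H → aldehyde.
pendant –CH2NH2: N on sp³ C, no adjacent C=O → amine.
–SH on an sp³ carbon → thiol.

alcohol, aldehyde, alkene, amide, amine, carboxylic acid, ester, thiol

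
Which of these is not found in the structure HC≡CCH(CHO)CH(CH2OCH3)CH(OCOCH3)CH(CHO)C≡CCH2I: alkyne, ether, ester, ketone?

ketone

ether: present (CH(CH2OCH3) — pendant –CH2OCH3: C–O–C linkage → ether).
ester: present (CH(OCOCH3) — pendant –OC(=O)CH3: an acyloxy group → ester).
alkyne: present (HC≡C — C≡C triple bond → alkyne).
ketone: absent. In CH(OCOCH3), the C=O is bonded to an –O–C group, which defines an ester, not a ketone. In CH(CHO), the carbonyl carbon carries an H, so it is an aldehyde, not a ketone.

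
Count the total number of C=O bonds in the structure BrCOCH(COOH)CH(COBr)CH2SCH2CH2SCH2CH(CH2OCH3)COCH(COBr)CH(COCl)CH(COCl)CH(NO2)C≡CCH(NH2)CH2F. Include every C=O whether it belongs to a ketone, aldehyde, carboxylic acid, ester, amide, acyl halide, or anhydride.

BrCO: acyl halide, 1 C=O (running total 1).
CH(COOH): carboxylic acid, 1 C=O (running total 2).
CH(COBr): acyl halide, 1 C=O (running total 3).
CO: ketone, 1 C=O (running total 4).
CH(COBr): acyl halide, 1 C=O (running total 5).
CH(COCl): acyl halide, 1 C=O (running total 6).
CH(COCl): acyl halide, 1 C=O (running total 7).

7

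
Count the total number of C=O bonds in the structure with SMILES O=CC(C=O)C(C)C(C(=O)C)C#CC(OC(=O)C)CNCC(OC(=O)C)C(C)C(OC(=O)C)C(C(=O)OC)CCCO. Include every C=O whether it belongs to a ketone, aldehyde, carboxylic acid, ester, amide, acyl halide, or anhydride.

OHC: aldehyde, 1 C=O (running total 1).
CH(CHO): aldehyde, 1 C=O (running total 2).
CH(COCH3): ketone, 1 C=O (running total 3).
CH(OCOCH3): ester, 1 C=O (running total 4).
CH(OCOCH3): ester, 1 C=O (running total 5).
CH(OCOCH3): ester, 1 C=O (running total 6).
CH(COOCH3): ester, 1 C=O (running total 7).

7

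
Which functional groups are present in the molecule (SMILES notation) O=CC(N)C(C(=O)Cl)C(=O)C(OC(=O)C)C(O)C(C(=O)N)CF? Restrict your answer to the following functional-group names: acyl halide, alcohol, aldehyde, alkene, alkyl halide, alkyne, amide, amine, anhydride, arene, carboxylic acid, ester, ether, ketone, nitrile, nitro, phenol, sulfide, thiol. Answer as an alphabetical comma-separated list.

acyl halide, alcohol, aldehyde, alkyl halide, amide, amine, ester, ketone

Reading the structure from left to right:
  OHC: terminal –CHO: carbonyl C bonded to H and C → aldehyde.
  CH(NH2): –NH2 on an sp³ carbon with no adjacent C=O → amine.
  CH(COCl): pendant –C(=O)X: carbonyl C bonded to C and halogen → acyl halide.
  CO: –C(=O)– with carbon on both sides → ketone.
  CH(OCOCH3): pendant –OC(=O)CH3: an acyloxy group → ester.
  CH(OH): –OH on an sp³ carbon → alcohol (secondary).
  CH(CONH2): pendant –CONH2: carbonyl C bonded to C and N → amide.
  CH2F: halogen on an sp³ carbon → alkyl halide.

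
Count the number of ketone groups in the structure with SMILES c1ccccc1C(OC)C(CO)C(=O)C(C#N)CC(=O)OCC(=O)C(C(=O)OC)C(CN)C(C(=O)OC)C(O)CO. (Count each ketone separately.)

2

Taking each segment in turn:
  C6H5: C6H5– phenyl ring → arene.
  CH(OCH3): pendant –OCH3: C–O–C with sp³ C, no adjacent C=O → ether.
  CH(CH2OH): pendant –CH2OH on an sp³ backbone C → alcohol.
  CO: –C(=O)– with carbon on both sides → ketone.
  CH(CN): pendant –C≡N: nitrile.
  CH2COOCH2: –C(=O)–O–C with C on the carbonyl side → ester.
  CO: –C(=O)– with carbon on both sides → ketone.
  CH(COOCH3): pendant –COOCH3: carbonyl C bonded to C and –OCH3 → ester.
  CH(CH2NH2): pendant –CH2NH2: N on sp³ C, no adjacent C=O → amine.
  CH(COOCH3): pendant –COOCH3: carbonyl C bonded to C and –OCH3 → ester.
  CH(OH): –OH on an sp³ carbon → alcohol (secondary).
  CH2OH: –OH on an sp³ carbon → alcohol.
Ketone appears at: CO, CO → 2.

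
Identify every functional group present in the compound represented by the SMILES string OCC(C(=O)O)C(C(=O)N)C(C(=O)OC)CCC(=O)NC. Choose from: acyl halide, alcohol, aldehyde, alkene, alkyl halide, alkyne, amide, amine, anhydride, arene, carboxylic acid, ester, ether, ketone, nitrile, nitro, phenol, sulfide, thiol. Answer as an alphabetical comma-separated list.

Reading the structure from left to right:
  HOCH2: HO– on an sp³ carbon → alcohol.
  CH(COOH): pendant –COOH: carbonyl C bonded to C and –OH → carboxylic acid.
  CH(CONH2): pendant –CONH2: carbonyl C bonded to C and N → amide.
  CH(COOCH3): pendant –COOCH3: carbonyl C bonded to C and –OCH3 → ester.
  CONHCH3: –C(=O)NHCH3: carbonyl C bonded to C and to N → amide (the N is not an amine).

alcohol, amide, carboxylic acid, ester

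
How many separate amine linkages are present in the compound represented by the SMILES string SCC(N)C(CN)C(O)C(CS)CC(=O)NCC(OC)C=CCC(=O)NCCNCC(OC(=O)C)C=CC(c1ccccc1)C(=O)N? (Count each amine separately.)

3

–SH on an sp³ carbon → thiol.
–NH2 on an sp³ carbon with no adjacent C=O → amine.
pendant –CH2NH2: N on sp³ C, no adjacent C=O → amine.
–OH on an sp³ carbon → alcohol (secondary).
pendant –CH2SH → thiol.
–C(=O)–N– linkage → amide (the N is not an amine).
pendant –OCH3: C–O–C with sp³ C, no adjacent C=O → ether.
C=C double bond → alkene.
–C(=O)–N– linkage → amide (the N is not an amine).
C–N–C with sp³ carbons and no adjacent C=O → amine (secondary).
pendant –OC(=O)CH3: an acyloxy group → ester.
C=C double bond → alkene.
pendant –C6H5: benzene ring → arene.
–C(=O)NH2: carbonyl C bonded to C and to N → amide (the N is not a separate amine).
Amine appears at: CH(NH2), CH(CH2NH2), CH2NHCH2 → 3.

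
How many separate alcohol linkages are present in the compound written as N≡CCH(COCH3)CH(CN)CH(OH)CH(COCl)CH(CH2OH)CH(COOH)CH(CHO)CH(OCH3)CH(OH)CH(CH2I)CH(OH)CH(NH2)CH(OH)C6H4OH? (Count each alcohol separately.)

Reading the structure from left to right:
  N≡C: N≡C–: carbon triple-bonded to nitrogen → nitrile.
  CH(COCH3): pendant –COCH3: carbonyl C bonded to two carbons → ketone.
  CH(CN): pendant –C≡N: nitrile.
  CH(OH): –OH on an sp³ carbon → alcohol (secondary).
  CH(COCl): pendant –C(=O)X: carbonyl C bonded to C and halogen → acyl halide.
  CH(CH2OH): pendant –CH2OH on an sp³ backbone C → alcohol.
  CH(COOH): pendant –COOH: carbonyl C bonded to C and –OH → carboxylic acid.
  CH(CHO): pendant –CHO: carbonyl C bonded to C and H → aldehyde.
  CH(OCH3): pendant –OCH3: C–O–C with sp³ C, no adjacent C=O → ether.
  CH(OH): –OH on an sp³ carbon → alcohol (secondary).
  CH(CH2I): pendant –CH2X: halogen on sp³ carbon → alkyl halide.
  CH(OH): –OH on an sp³ carbon → alcohol (secondary).
  CH(NH2): –NH2 on an sp³ carbon with no adjacent C=O → amine.
  CH(OH): –OH on an sp³ carbon → alcohol (secondary).
  C6H4OH: –OH attached directly to an aromatic ring → phenol (not alcohol); the ring itself is an arene.
Alcohol appears at: CH(OH), CH(CH2OH), CH(OH), CH(OH), CH(OH) → 5.

5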